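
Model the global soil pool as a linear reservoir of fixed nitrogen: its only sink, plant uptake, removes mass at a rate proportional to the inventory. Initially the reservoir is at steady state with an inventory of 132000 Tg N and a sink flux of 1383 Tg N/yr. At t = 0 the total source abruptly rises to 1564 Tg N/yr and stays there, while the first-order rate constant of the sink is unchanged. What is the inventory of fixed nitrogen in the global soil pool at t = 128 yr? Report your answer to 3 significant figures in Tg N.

145000 Tg N

τ = M₀/F₀ = 132000/1383 = 95.44 yr; rate constant k = 1/τ.
New steady state M_∞ = F₁/k = F₁·τ = 1564 × 95.44 = 149280 Tg N.
M(t) = M_∞ + (M₀ − M_∞)·e^(−t/τ); t/τ = 128/95.44 = 1.341, so e^(−t/τ) = 0.2616.
M(t) = 149280 − 17280 × 0.2616 = 144760 Tg N.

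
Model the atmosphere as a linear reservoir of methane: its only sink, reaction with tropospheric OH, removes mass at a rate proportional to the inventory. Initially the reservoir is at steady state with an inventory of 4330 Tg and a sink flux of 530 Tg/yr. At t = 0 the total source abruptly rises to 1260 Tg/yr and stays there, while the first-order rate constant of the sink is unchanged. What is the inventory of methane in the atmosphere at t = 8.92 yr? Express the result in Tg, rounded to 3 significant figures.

8290 Tg

Residence time τ = M₀/F₀ = 8.170 yr. The eventual steady state is M_∞ = M₀·(F₁/F₀) = 4330 × 1260/530 = 10294 Tg.
The anomaly ΔM(t) = M(t) − M_∞ decays as ΔM₀·e^(−t/τ) with ΔM₀ = 4330 − 10294 = −5964 Tg.
At t = 8.92 yr, e^(−t/τ) = e^(−1.092) = 0.3356, so ΔM = −2002 Tg and M = 10294 − 2002 = 8292.4 Tg.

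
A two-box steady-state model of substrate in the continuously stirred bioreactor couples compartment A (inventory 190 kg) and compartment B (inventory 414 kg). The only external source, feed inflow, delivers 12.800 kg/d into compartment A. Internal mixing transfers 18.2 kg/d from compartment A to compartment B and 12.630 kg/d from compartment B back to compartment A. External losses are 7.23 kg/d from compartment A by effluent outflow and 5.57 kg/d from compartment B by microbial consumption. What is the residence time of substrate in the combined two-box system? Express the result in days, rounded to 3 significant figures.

Treat the two boxes together as one reservoir: the mixing fluxes between them are internal recycling, so τ = ΣM / Σ(external losses).
M_total = 190 + 414 = 604.00 kg.
ΣF_external_out = 7.23 + 5.57 = 12.800 kg/d.
τ = M_total / ΣF_ext = 604.00 / 12.800 = 47.19 d.

47.2 d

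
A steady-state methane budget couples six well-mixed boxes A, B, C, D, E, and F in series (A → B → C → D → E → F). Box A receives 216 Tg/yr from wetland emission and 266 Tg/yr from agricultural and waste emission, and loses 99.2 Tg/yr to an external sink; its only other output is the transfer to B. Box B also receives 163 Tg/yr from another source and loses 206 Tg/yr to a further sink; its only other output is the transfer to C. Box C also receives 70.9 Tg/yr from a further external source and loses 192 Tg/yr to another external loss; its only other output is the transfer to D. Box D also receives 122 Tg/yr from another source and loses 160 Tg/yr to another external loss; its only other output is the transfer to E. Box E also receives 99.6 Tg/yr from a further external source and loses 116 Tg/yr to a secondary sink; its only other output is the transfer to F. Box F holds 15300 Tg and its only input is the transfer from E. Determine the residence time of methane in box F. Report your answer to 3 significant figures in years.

93.1 yr

Box A: F(A→B) = (216 + 266) − 99.2 = 382.80 Tg/yr.
Box B: F(B→C) = (382.80 + 163) − 206 = 339.80 Tg/yr.
Box C: F(C→D) = (339.80 + 70.9) − 192 = 218.70 Tg/yr.
Box D: F(D→E) = (218.70 + 122) − 160 = 180.70 Tg/yr.
Box E: F(E→F) = (180.70 + 99.6) − 116 = 164.30 Tg/yr.
Box F throughput = its input = 164.30 Tg/yr; τ = 15300 / 164.30 = 93.12 yr.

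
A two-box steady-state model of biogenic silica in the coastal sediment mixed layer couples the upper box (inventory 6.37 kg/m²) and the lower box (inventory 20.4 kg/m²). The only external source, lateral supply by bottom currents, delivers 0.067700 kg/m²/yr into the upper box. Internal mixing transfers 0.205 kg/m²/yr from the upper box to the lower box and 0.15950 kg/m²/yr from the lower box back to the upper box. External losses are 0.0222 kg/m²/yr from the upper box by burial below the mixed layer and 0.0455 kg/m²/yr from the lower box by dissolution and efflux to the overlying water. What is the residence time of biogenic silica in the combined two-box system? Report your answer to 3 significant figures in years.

Residence time in the combined system uses the total inventory and the total *external* removal — internal exchanges between the two boxes cancel.
M_total = 6.37 + 20.4 = 26.770 kg/m².
ΣF_external_out = 0.0222 + 0.0455 = 0.067700 kg/m²/yr.
τ = M_total / ΣF_ext = 26.770 / 0.067700 = 395.4 yr.

395 yr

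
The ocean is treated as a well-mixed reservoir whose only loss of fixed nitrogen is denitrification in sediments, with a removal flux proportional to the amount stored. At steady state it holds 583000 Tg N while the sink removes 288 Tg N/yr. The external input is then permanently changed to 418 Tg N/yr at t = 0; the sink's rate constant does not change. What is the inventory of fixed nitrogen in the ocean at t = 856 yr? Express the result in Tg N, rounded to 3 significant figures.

674000 Tg N

Residence time τ = M₀/F₀ = 2024 yr. The eventual steady state is M_∞ = M₀·(F₁/F₀) = 583000 × 418/288 = 846160 Tg N.
The anomaly ΔM(t) = M(t) − M_∞ decays as ΔM₀·e^(−t/τ) with ΔM₀ = 583000 − 846160 = −263200 Tg N.
At t = 856 yr, e^(−t/τ) = e^(−0.4229) = 0.6552, so ΔM = −172400 Tg N and M = 846160 − 172400 = 673750 Tg N.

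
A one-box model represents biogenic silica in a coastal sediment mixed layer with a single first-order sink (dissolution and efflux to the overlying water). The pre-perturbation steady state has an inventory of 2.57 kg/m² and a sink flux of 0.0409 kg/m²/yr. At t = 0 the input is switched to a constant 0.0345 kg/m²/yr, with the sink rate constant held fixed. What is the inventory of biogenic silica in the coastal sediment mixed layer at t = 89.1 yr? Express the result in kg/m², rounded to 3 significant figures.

2.27 kg/m²

The sink rate constant is k = F₀/M₀ = 0.0409/2.57 = 0.01591 yr⁻¹.
Solving dM/dt = F₁ − kM with M(0) = M₀ gives M(t) = F₁/k + (M₀ − F₁/k)·e^(−kt).
F₁/k = 0.0345/0.01591 = 2.1678 kg/m²; kt = 0.01591 × 89.1 = 1.418, e^(−kt) = 0.2422.
M(89.1) = 2.1678 + (2.57 − 2.1678) × 0.2422 = 2.1678 + 0.09740 = 2.2653 kg/m².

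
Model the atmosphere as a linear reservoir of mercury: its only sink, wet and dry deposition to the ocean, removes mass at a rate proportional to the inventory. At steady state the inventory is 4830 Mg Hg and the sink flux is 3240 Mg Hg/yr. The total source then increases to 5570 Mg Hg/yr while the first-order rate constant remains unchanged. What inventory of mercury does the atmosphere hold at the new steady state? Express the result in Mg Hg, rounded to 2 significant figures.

8300 Mg Hg

Rate constant k = F/M = 3240 / 4830 = 0.6708 yr⁻¹.
At the new steady state, source = k·M_new ⇒ M_new = 5570 / 0.6708 = 8303 Mg Hg.
(Equivalently M_new = M × F_new/F_old = 4830 × 5570/3240.)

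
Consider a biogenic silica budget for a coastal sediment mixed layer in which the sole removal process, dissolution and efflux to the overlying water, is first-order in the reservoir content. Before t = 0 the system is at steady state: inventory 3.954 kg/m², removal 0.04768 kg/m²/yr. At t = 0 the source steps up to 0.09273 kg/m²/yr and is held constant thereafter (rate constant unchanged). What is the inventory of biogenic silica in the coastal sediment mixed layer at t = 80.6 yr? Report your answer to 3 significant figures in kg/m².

6.28 kg/m²

The sink rate constant is k = F₀/M₀ = 0.04768/3.954 = 0.01206 yr⁻¹.
Solving dM/dt = F₁ − kM with M(0) = M₀ gives M(t) = F₁/k + (M₀ − F₁/k)·e^(−kt).
F₁/k = 0.09273/0.01206 = 7.6899 kg/m²; kt = 0.01206 × 80.6 = 0.9719, e^(−kt) = 0.3784.
M(80.6) = 7.6899 + (3.954 − 7.6899) × 0.3784 = 7.6899 − 1.413 = 6.2764 kg/m².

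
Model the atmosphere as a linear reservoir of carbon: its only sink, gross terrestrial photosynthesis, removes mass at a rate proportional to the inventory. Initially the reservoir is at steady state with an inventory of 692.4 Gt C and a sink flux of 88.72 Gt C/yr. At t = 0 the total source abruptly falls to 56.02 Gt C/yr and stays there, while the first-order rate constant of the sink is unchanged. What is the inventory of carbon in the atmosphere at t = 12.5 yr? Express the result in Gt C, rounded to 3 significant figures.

489 Gt C

Residence time τ = M₀/F₀ = 7.804 yr. The eventual steady state is M_∞ = M₀·(F₁/F₀) = 692.4 × 56.02/88.72 = 437.20 Gt C.
The anomaly ΔM(t) = M(t) − M_∞ decays as ΔM₀·e^(−t/τ) with ΔM₀ = 692.4 − 437.20 = 255.2 Gt C.
At t = 12.5 yr, e^(−t/τ) = e^(−1.602) = 0.2016, so ΔM = 51.44 Gt C and M = 437.20 + 51.44 = 488.64 Gt C.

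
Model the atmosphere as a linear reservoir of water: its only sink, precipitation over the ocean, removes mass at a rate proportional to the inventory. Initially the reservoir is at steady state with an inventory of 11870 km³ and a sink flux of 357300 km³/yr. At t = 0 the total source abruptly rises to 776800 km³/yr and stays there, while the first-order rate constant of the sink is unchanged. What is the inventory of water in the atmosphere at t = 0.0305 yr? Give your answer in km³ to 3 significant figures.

Residence time τ = M₀/F₀ = 0.03322 yr. The eventual steady state is M_∞ = M₀·(F₁/F₀) = 11870 × 776800/357300 = 25806 km³.
The anomaly ΔM(t) = M(t) − M_∞ decays as ΔM₀·e^(−t/τ) with ΔM₀ = 11870 − 25806 = −13940 km³.
At t = 0.0305 yr, e^(−t/τ) = e^(−0.9181) = 0.3993, so ΔM = −5565 km³ and M = 25806 − 5565 = 20242 km³.

20200 km³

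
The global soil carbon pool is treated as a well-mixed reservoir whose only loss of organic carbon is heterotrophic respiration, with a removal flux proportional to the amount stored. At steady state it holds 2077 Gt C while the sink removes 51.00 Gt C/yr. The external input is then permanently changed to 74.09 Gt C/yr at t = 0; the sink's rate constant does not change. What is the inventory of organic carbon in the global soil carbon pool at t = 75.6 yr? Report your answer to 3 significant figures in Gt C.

2870 Gt C

Residence time τ = M₀/F₀ = 40.73 yr. The eventual steady state is M_∞ = M₀·(F₁/F₀) = 2077 × 74.09/51.00 = 3017.4 Gt C.
The anomaly ΔM(t) = M(t) − M_∞ decays as ΔM₀·e^(−t/τ) with ΔM₀ = 2077 − 3017.4 = −940.4 Gt C.
At t = 75.6 yr, e^(−t/τ) = e^(−1.856) = 0.1562, so ΔM = −146.9 Gt C and M = 3017.4 − 146.9 = 2870.4 Gt C.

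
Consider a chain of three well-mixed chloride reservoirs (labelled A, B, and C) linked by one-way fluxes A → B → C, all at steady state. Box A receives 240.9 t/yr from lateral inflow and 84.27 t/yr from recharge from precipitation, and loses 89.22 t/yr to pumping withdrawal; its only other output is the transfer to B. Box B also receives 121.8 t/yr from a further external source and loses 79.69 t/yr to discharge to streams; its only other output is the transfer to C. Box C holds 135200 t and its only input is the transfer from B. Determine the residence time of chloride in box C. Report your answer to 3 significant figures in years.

486 yr

Box A: F(A→B) = (240.9 + 84.27) − 89.22 = 235.95 t/yr.
Box B: F(B→C) = (235.95 + 121.8) − 79.69 = 278.06 t/yr.
Box C throughput = its input = 278.06 t/yr; τ = 135200 / 278.06 = 486.2 yr.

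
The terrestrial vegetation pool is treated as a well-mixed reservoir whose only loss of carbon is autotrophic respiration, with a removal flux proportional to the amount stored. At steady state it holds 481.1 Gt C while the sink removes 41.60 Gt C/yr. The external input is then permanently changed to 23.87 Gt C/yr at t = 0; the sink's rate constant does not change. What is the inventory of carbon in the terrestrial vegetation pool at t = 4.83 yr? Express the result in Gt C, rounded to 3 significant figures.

The sink rate constant is k = F₀/M₀ = 41.60/481.1 = 0.08647 yr⁻¹.
Solving dM/dt = F₁ − kM with M(0) = M₀ gives M(t) = F₁/k + (M₀ − F₁/k)·e^(−kt).
F₁/k = 23.87/0.08647 = 276.05 Gt C; kt = 0.08647 × 4.83 = 0.4176, e^(−kt) = 0.6586.
M(4.83) = 276.05 + (481.1 − 276.05) × 0.6586 = 276.05 + 135.0 = 411.10 Gt C.

411 Gt C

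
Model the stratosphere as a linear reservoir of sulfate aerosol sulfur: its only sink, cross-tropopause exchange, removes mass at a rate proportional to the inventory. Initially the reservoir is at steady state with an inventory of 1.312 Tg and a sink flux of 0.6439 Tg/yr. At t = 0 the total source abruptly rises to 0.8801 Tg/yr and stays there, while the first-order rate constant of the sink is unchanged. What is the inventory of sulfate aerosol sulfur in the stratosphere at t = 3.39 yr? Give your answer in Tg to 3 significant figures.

1.70 Tg

Residence time τ = M₀/F₀ = 2.038 yr. The eventual steady state is M_∞ = M₀·(F₁/F₀) = 1.312 × 0.8801/0.6439 = 1.7933 Tg.
The anomaly ΔM(t) = M(t) − M_∞ decays as ΔM₀·e^(−t/τ) with ΔM₀ = 1.312 − 1.7933 = −0.4813 Tg.
At t = 3.39 yr, e^(−t/τ) = e^(−1.664) = 0.1894, so ΔM = −0.09117 Tg and M = 1.7933 − 0.09117 = 1.7021 Tg.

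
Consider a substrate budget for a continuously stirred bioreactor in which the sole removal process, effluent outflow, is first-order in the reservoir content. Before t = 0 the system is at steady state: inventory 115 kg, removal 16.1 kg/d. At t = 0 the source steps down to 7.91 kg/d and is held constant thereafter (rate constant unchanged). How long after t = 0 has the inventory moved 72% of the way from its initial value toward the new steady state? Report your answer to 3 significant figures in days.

9.09 d

τ = M₀/F₀ = 115/16.1 = 7.143 d.
The remaining gap fraction is e^(−t/τ); 72% covered ⇒ e^(−t/τ) = 0.280.
t = −τ ln(0.280) = 7.143 × 1.273 = 9.093 d.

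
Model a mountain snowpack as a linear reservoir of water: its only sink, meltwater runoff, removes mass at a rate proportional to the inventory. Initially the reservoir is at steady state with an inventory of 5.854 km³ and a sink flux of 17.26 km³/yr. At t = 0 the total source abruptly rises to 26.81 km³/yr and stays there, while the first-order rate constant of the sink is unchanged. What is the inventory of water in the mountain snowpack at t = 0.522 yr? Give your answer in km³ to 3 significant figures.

8.40 km³

The sink rate constant is k = F₀/M₀ = 17.26/5.854 = 2.948 yr⁻¹.
Solving dM/dt = F₁ − kM with M(0) = M₀ gives M(t) = F₁/k + (M₀ − F₁/k)·e^(−kt).
F₁/k = 26.81/2.948 = 9.0930 km³; kt = 2.948 × 0.522 = 1.539, e^(−kt) = 0.2146.
M(0.522) = 9.0930 + (5.854 − 9.0930) × 0.2146 = 9.0930 − 0.6950 = 8.3980 km³.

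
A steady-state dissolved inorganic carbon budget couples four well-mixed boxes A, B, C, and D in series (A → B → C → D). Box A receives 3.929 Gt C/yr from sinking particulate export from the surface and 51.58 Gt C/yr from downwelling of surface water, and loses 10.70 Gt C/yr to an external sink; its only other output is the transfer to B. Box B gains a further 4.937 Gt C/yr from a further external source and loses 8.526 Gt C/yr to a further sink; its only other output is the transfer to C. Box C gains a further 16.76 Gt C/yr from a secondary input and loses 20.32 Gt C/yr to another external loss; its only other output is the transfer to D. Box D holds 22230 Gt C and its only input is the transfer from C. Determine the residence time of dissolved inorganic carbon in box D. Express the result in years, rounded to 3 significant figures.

Box A: F(A→B) = (3.929 + 51.58) − 10.70 = 44.809 Gt C/yr.
Box B: F(B→C) = (44.809 + 4.937) − 8.526 = 41.220 Gt C/yr.
Box C: F(C→D) = (41.220 + 16.76) − 20.32 = 37.660 Gt C/yr.
Box D throughput = its input = 37.660 Gt C/yr; τ = 22230 / 37.660 = 590.3 yr.

590 yr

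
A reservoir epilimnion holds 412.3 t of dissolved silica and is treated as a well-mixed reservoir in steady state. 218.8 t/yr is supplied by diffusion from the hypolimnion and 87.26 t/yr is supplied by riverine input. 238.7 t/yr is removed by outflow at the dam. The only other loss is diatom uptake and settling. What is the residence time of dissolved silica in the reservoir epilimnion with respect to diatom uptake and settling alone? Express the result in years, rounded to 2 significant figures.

At steady state ΣF_in = ΣF_out.
ΣF_in = 218.8 + 87.26 = 306.06 t/yr.
Diatom uptake and settling flux = ΣF_in − (238.7) = 306.06 − 238.7 = 67.36 t/yr.
τ = M / F = 412.3 / 67.36 = 6.121 yr.

6.1 yr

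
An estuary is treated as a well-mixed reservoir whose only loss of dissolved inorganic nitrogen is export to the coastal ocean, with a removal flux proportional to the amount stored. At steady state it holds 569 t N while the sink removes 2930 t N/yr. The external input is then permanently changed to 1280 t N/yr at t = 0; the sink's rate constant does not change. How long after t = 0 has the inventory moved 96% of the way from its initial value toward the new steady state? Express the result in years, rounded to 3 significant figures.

0.625 yr

τ = M₀/F₀ = 569/2930 = 0.1942 yr.
The remaining gap fraction is e^(−t/τ); 96% covered ⇒ e^(−t/τ) = 0.0400.
t = −τ ln(0.0400) = 0.1942 × 3.219 = 0.6251 yr.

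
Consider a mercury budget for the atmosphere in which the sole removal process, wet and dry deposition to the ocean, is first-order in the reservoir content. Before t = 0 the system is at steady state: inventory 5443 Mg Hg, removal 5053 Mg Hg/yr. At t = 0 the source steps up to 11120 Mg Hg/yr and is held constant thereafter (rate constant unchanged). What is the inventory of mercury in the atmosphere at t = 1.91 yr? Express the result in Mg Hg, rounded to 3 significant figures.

τ = M₀/F₀ = 5443/5053 = 1.077 yr; rate constant k = 1/τ.
New steady state M_∞ = F₁/k = F₁·τ = 11120 × 1.077 = 11978 Mg Hg.
M(t) = M_∞ + (M₀ − M_∞)·e^(−t/τ); t/τ = 1.91/1.077 = 1.773, so e^(−t/τ) = 0.1698.
M(t) = 11978 − 6535 × 0.1698 = 10869 Mg Hg.

10900 Mg Hg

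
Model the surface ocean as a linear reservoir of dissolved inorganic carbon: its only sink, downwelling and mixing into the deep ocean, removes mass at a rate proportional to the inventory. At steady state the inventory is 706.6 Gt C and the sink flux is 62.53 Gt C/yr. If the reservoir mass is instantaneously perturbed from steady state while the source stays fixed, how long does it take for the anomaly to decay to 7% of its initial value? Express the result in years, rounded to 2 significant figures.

For a linear reservoir the anomaly decays as exp(−t/τ) with τ = M/F = 706.6/62.53 = 11.30 yr.
exp(−t/τ) = 0.07 ⇒ t = −τ ln(0.07) = 11.30 × 2.659 = 30.05 yr.

30 yr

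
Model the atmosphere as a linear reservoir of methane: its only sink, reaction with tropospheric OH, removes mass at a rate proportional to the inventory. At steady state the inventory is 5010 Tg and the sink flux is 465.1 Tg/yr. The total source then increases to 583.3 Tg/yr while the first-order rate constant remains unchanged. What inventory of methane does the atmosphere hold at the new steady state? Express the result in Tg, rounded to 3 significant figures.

6280 Tg

Rate constant k = F/M = 465.1 / 5010 = 0.09283 yr⁻¹.
At the new steady state, source = k·M_new ⇒ M_new = 583.3 / 0.09283 = 6283 Tg.
(Equivalently M_new = M × F_new/F_old = 5010 × 583.3/465.1.)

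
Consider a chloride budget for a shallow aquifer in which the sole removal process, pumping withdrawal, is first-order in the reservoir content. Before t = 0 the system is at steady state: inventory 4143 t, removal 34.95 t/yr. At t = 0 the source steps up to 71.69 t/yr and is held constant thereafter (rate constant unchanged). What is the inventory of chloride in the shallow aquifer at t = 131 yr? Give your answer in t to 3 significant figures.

7060 t

The sink rate constant is k = F₀/M₀ = 34.95/4143 = 0.008436 yr⁻¹.
Solving dM/dt = F₁ − kM with M(0) = M₀ gives M(t) = F₁/k + (M₀ − F₁/k)·e^(−kt).
F₁/k = 71.69/0.008436 = 8498.2 t; kt = 0.008436 × 131 = 1.105, e^(−kt) = 0.3312.
M(131) = 8498.2 + (4143 − 8498.2) × 0.3312 = 8498.2 − 1442 = 7055.9 t.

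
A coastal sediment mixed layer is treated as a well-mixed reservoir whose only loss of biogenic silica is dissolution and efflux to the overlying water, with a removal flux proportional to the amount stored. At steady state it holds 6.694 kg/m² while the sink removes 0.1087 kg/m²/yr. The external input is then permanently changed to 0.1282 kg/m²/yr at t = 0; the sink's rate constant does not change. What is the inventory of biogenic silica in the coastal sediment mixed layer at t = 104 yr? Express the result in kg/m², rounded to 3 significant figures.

τ = M₀/F₀ = 6.694/0.1087 = 61.58 yr; rate constant k = 1/τ.
New steady state M_∞ = F₁/k = F₁·τ = 0.1282 × 61.58 = 7.8949 kg/m².
M(t) = M_∞ + (M₀ − M_∞)·e^(−t/τ); t/τ = 104/61.58 = 1.689, so e^(−t/τ) = 0.1847.
M(t) = 7.8949 − 1.201 × 0.1847 = 7.6730 kg/m².

7.67 kg/m²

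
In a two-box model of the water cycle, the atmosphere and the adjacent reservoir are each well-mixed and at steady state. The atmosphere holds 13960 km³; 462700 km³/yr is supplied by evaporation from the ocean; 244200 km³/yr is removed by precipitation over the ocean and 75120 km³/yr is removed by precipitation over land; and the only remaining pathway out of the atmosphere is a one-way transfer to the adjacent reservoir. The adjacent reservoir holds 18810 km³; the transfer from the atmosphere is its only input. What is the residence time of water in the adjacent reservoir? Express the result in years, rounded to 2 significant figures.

Balance the atmosphere: ΣF_in = 462700 km³/yr.
Transfer to the adjacent reservoir = ΣF_in − (244200 + 75120) = 143380 km³/yr.
At steady state the output of the adjacent reservoir equals its input, 143380 km³/yr.
τ = M / F = 18810 / 143380 = 0.1312 yr.

0.13 yr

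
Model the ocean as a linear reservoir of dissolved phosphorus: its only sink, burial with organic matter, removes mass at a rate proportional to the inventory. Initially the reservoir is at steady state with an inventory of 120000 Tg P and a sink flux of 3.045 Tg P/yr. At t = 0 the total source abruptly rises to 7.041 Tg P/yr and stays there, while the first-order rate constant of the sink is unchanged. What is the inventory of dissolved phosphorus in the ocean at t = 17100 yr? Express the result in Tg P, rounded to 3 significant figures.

Residence time τ = M₀/F₀ = 39410 yr. The eventual steady state is M_∞ = M₀·(F₁/F₀) = 120000 × 7.041/3.045 = 277480 Tg P.
The anomaly ΔM(t) = M(t) − M_∞ decays as ΔM₀·e^(−t/τ) with ΔM₀ = 120000 − 277480 = −157500 Tg P.
At t = 17100 yr, e^(−t/τ) = e^(−0.4339) = 0.6480, so ΔM = −102000 Tg P and M = 277480 − 102000 = 175440 Tg P.

175000 Tg P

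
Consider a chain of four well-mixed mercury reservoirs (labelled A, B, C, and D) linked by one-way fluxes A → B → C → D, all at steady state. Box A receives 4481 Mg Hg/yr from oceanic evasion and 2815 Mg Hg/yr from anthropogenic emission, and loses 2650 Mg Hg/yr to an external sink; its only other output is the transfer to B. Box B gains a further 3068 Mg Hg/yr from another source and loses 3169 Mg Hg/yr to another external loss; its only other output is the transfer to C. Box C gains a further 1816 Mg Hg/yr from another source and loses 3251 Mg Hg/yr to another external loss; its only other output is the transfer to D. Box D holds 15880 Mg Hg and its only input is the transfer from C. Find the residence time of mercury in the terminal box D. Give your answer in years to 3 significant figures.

5.11 yr

Box A: F(A→B) = (4481 + 2815) − 2650 = 4646.0 Mg Hg/yr.
Box B: F(B→C) = (4646.0 + 3068) − 3169 = 4545.0 Mg Hg/yr.
Box C: F(C→D) = (4545.0 + 1816) − 3251 = 3110.0 Mg Hg/yr.
Box D throughput = its input = 3110.0 Mg Hg/yr; τ = 15880 / 3110.0 = 5.106 yr.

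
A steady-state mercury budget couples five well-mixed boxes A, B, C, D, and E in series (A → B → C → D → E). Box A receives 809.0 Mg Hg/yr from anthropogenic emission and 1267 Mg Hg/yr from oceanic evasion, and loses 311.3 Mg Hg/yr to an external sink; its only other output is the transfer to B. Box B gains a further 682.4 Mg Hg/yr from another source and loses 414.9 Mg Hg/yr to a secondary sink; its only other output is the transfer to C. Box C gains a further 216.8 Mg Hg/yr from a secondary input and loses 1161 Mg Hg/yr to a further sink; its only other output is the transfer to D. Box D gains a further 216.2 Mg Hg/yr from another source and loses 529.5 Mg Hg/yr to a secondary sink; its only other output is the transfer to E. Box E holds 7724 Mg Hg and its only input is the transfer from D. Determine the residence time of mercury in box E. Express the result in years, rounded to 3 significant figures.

9.97 yr

Box A: F(A→B) = (809.0 + 1267) − 311.3 = 1764.7 Mg Hg/yr.
Box B: F(B→C) = (1764.7 + 682.4) − 414.9 = 2032.2 Mg Hg/yr.
Box C: F(C→D) = (2032.2 + 216.8) − 1161 = 1088.0 Mg Hg/yr.
Box D: F(D→E) = (1088.0 + 216.2) − 529.5 = 774.70 Mg Hg/yr.
Box E throughput = its input = 774.70 Mg Hg/yr; τ = 7724 / 774.70 = 9.970 yr.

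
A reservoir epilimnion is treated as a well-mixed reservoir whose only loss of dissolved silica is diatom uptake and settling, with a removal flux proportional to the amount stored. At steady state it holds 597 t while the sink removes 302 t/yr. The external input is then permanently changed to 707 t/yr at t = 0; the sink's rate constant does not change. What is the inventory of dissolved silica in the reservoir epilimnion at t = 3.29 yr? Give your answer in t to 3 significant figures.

1250 t

Residence time τ = M₀/F₀ = 1.977 yr. The eventual steady state is M_∞ = M₀·(F₁/F₀) = 597 × 707/302 = 1397.6 t.
The anomaly ΔM(t) = M(t) − M_∞ decays as ΔM₀·e^(−t/τ) with ΔM₀ = 597 − 1397.6 = −800.6 t.
At t = 3.29 yr, e^(−t/τ) = e^(−1.664) = 0.1893, so ΔM = −151.6 t and M = 1397.6 − 151.6 = 1246.0 t.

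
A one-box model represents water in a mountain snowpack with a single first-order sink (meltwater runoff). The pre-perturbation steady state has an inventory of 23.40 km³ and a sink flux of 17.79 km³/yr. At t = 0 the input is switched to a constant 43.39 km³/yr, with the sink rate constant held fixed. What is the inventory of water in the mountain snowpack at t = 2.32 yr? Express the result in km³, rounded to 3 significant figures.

Residence time τ = M₀/F₀ = 1.315 yr. The eventual steady state is M_∞ = M₀·(F₁/F₀) = 23.40 × 43.39/17.79 = 57.073 km³.
The anomaly ΔM(t) = M(t) − M_∞ decays as ΔM₀·e^(−t/τ) with ΔM₀ = 23.40 − 57.073 = −33.67 km³.
At t = 2.32 yr, e^(−t/τ) = e^(−1.764) = 0.1714, so ΔM = −5.771 km³ and M = 57.073 − 5.771 = 51.302 km³.

51.3 km³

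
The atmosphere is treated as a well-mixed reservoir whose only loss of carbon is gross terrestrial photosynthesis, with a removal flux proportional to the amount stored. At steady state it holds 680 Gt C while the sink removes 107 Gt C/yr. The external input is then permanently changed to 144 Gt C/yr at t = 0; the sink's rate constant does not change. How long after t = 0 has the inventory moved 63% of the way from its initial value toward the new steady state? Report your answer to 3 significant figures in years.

τ = M₀/F₀ = 680/107 = 6.355 yr.
The remaining gap fraction is e^(−t/τ); 63% covered ⇒ e^(−t/τ) = 0.370.
t = −τ ln(0.370) = 6.355 × 0.9943 = 6.319 yr.

6.32 yr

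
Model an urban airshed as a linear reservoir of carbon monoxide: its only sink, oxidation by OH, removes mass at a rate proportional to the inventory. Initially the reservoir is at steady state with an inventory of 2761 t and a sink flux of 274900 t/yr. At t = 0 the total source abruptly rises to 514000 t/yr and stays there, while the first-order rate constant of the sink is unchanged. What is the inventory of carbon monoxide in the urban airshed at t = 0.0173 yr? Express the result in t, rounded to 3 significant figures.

The sink rate constant is k = F₀/M₀ = 274900/2761 = 99.57 yr⁻¹.
Solving dM/dt = F₁ − kM with M(0) = M₀ gives M(t) = F₁/k + (M₀ − F₁/k)·e^(−kt).
F₁/k = 514000/99.57 = 5162.4 t; kt = 99.57 × 0.0173 = 1.722, e^(−kt) = 0.1786.
M(0.0173) = 5162.4 + (2761 − 5162.4) × 0.1786 = 5162.4 − 429.0 = 4733.5 t.

4730 t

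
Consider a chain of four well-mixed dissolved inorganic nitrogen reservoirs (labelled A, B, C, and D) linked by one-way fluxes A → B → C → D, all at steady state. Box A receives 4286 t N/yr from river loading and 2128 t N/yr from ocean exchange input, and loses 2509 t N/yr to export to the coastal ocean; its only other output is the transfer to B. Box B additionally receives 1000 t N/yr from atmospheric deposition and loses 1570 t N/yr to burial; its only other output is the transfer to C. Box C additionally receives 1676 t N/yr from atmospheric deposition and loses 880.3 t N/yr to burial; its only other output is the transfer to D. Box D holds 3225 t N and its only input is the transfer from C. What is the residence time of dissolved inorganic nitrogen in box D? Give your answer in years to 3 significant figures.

0.781 yr

Box A: F(A→B) = (4286 + 2128) − 2509 = 3905.0 t N/yr.
Box B: F(B→C) = (3905.0 + 1000) − 1570 = 3335.0 t N/yr.
Box C: F(C→D) = (3335.0 + 1676) − 880.3 = 4130.7 t N/yr.
Box D throughput = its input = 4130.7 t N/yr; τ = 3225 / 4130.7 = 0.7807 yr.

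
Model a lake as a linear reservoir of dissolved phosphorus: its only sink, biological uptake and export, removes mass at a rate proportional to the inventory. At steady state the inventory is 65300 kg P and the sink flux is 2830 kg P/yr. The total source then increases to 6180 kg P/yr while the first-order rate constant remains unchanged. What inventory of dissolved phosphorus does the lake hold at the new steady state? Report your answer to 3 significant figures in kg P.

143000 kg P

Rate constant k = F/M = 2830 / 65300 = 0.04334 yr⁻¹.
At the new steady state, source = k·M_new ⇒ M_new = 6180 / 0.04334 = 142600 kg P.
(Equivalently M_new = M × F_new/F_old = 65300 × 6180/2830.)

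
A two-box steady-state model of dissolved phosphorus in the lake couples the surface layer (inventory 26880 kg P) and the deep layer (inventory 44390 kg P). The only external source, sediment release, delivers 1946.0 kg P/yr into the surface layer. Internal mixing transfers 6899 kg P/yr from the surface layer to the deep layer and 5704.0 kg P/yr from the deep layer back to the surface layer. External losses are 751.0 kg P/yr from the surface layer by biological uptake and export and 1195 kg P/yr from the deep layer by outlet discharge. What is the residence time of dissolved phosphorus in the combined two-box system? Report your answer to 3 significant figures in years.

36.6 yr

For the system as a whole, the A↔B exchange is internal and contributes nothing to the throughput; only the external sinks remove mass.
M_total = 26880 + 44390 = 71270 kg P.
ΣF_external_out = 751.0 + 1195 = 1946.0 kg P/yr.
τ = M_total / ΣF_ext = 71270 / 1946.0 = 36.62 yr.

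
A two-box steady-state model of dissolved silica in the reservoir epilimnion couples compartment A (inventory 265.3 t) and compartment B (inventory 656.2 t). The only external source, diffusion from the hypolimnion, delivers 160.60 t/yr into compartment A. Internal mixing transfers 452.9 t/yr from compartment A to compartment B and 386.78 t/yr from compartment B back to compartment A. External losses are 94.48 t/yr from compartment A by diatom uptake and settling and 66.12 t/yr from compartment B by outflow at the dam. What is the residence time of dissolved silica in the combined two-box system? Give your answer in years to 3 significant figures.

Residence time in the combined system uses the total inventory and the total *external* removal — internal exchanges between the two boxes cancel.
M_total = 265.3 + 656.2 = 921.50 t.
ΣF_external_out = 94.48 + 66.12 = 160.60 t/yr.
τ = M_total / ΣF_ext = 921.50 / 160.60 = 5.738 yr.

5.74 yr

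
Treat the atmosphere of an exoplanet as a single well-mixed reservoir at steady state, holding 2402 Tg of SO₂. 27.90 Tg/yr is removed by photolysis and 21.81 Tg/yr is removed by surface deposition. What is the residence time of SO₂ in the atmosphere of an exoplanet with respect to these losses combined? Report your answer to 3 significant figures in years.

48.3 yr

Total removal = 27.90 + 21.81 = 49.710 Tg/yr.
τ = M / ΣF_out = 2402 / 49.710 = 48.32 yr.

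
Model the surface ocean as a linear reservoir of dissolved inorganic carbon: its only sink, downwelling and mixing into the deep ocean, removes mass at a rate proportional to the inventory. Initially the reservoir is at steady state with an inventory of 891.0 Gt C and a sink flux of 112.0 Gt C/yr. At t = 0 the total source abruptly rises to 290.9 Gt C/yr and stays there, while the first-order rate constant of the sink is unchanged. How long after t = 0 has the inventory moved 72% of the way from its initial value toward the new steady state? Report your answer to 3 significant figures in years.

τ = M₀/F₀ = 891.0/112.0 = 7.955 yr.
The remaining gap fraction is e^(−t/τ); 72% covered ⇒ e^(−t/τ) = 0.280.
t = −τ ln(0.280) = 7.955 × 1.273 = 10.13 yr.

10.1 yr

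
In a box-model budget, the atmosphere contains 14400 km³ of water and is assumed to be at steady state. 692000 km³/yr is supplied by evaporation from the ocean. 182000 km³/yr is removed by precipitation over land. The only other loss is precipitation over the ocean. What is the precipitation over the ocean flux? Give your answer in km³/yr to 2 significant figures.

510000 km³/yr

At steady state ΣF_in = ΣF_out.
ΣF_in = 692000 km³/yr.
Precipitation over the ocean flux = ΣF_in − (182000) = 692000 − 182000 = 510000 km³/yr.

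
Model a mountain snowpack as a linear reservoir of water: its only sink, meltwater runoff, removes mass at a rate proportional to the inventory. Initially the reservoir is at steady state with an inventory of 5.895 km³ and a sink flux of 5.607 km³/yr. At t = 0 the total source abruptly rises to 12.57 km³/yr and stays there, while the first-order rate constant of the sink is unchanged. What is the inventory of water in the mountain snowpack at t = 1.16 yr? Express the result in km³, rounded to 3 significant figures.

τ = M₀/F₀ = 5.895/5.607 = 1.051 yr; rate constant k = 1/τ.
New steady state M_∞ = F₁/k = F₁·τ = 12.57 × 1.051 = 13.216 km³.
M(t) = M_∞ + (M₀ − M_∞)·e^(−t/τ); t/τ = 1.16/1.051 = 1.103, so e^(−t/τ) = 0.3318.
M(t) = 13.216 − 7.321 × 0.3318 = 10.787 km³.

10.8 km³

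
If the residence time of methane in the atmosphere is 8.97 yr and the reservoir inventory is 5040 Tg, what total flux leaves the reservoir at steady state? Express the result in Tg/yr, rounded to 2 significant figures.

F = M / τ = 5040 / 8.97 = 561.9 Tg/yr.

560 Tg/yr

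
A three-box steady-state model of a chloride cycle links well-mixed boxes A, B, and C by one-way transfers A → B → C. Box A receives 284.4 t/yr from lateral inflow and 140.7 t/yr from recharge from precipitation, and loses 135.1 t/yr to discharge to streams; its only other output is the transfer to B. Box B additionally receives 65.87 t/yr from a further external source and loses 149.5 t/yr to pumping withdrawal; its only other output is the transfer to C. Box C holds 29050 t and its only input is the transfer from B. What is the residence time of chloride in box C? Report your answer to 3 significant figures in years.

141 yr

Box A: F(A→B) = (284.4 + 140.7) − 135.1 = 290.00 t/yr.
Box B: F(B→C) = (290.00 + 65.87) − 149.5 = 206.37 t/yr.
Box C throughput = its input = 206.37 t/yr; τ = 29050 / 206.37 = 140.8 yr.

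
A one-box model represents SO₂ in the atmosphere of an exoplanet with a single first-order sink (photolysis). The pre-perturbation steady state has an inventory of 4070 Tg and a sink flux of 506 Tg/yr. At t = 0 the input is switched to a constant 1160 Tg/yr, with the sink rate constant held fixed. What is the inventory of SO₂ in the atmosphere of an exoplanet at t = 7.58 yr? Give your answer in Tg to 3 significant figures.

The sink rate constant is k = F₀/M₀ = 506/4070 = 0.1243 yr⁻¹.
Solving dM/dt = F₁ − kM with M(0) = M₀ gives M(t) = F₁/k + (M₀ − F₁/k)·e^(−kt).
F₁/k = 1160/0.1243 = 9330.4 Tg; kt = 0.1243 × 7.58 = 0.9424, e^(−kt) = 0.3897.
M(7.58) = 9330.4 + (4070 − 9330.4) × 0.3897 = 9330.4 − 2050 = 7280.4 Tg.

7280 Tg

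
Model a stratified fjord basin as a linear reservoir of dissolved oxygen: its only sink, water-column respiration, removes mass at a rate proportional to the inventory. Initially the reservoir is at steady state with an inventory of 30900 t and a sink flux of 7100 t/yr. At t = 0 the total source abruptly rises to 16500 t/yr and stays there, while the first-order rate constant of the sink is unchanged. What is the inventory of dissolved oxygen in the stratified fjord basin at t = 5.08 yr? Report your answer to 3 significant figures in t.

Residence time τ = M₀/F₀ = 4.352 yr. The eventual steady state is M_∞ = M₀·(F₁/F₀) = 30900 × 16500/7100 = 71810 t.
The anomaly ΔM(t) = M(t) − M_∞ decays as ΔM₀·e^(−t/τ) with ΔM₀ = 30900 − 71810 = −40910 t.
At t = 5.08 yr, e^(−t/τ) = e^(−1.167) = 0.3112, so ΔM = −12730 t and M = 71810 − 12730 = 59078 t.

59100 t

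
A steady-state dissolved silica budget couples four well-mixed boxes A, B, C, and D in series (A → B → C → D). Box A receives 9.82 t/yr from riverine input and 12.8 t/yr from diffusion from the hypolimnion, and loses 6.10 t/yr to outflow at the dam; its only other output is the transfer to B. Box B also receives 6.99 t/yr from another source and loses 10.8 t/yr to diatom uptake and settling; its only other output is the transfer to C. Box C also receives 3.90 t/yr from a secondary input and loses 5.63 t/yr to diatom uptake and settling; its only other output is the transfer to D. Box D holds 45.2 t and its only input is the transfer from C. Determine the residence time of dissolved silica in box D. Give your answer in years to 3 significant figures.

4.12 yr

Box A: F(A→B) = (9.82 + 12.8) − 6.10 = 16.520 t/yr.
Box B: F(B→C) = (16.520 + 6.99) − 10.8 = 12.710 t/yr.
Box C: F(C→D) = (12.710 + 3.90) − 5.63 = 10.980 t/yr.
Box D throughput = its input = 10.980 t/yr; τ = 45.2 / 10.980 = 4.117 yr.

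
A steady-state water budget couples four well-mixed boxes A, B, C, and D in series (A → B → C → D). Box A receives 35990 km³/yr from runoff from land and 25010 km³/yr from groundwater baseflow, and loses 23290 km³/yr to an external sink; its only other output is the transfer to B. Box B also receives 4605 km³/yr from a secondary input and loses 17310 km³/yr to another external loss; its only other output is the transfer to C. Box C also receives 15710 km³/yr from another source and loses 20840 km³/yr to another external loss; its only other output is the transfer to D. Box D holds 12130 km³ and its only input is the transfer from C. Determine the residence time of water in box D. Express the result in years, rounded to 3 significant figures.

0.610 yr

Box A: F(A→B) = (35990 + 25010) − 23290 = 37710 km³/yr.
Box B: F(B→C) = (37710 + 4605) − 17310 = 25005 km³/yr.
Box C: F(C→D) = (25005 + 15710) − 20840 = 19875 km³/yr.
Box D throughput = its input = 19875 km³/yr; τ = 12130 / 19875 = 0.6103 yr.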